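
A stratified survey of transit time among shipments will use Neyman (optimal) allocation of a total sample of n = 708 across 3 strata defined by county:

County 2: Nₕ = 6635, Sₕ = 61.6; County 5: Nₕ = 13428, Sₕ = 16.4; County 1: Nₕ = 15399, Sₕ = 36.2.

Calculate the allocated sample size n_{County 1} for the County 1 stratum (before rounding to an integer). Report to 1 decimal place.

332.7

Neyman allocation: nₕ = n·NₕSₕ / Σⱼ NⱼSⱼ.
Σ NⱼSⱼ = 6635·61.6 + 13428·16.4 + 15399·36.2 = 1.186379 × 10^6.
n_{County 1} = 708·15399·36.2 / (1.186379 × 10^6) = 332.7.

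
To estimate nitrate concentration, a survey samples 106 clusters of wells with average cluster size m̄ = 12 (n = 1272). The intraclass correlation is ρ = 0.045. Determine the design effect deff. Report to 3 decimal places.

deff = 1 + (12 − 1)·0.045 = 1 + 0.495 = 1.495.

1.495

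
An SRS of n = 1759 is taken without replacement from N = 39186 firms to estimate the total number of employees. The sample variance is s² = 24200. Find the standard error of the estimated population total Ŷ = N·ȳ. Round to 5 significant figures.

Var(Ŷ) = N²·Var(ȳ) = N²·(1 − n/N)·s²/n.
f = 1759/39186 = 0.04488848; Var(ȳ) = 0.95511152·24200/1759 = 13.140249.
Var(Ŷ) = 39186² · 13.140249 = 2.0177412 × 10^10.
SE(Ŷ) = √(2.0177412 × 10^10) = 142050.

142050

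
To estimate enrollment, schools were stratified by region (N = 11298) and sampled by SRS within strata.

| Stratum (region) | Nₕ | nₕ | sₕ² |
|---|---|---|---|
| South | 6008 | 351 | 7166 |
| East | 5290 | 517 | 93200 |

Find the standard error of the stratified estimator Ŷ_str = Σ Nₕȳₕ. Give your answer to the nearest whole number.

72426

Var(Ŷ_str) = Σₕ Nₕ²(1 − fₕ)sₕ²/nₕ.
South: 6008²·(1 − 351/6008)·7166/351 = 6.9388227 × 10^8.
East: 5290²·(1 − 517/5290)·93200/517 = 4.5516879 × 10^9.
Sum = 5.2455702 × 10^9.
SE = √(5.2455702 × 10^9) = 72426.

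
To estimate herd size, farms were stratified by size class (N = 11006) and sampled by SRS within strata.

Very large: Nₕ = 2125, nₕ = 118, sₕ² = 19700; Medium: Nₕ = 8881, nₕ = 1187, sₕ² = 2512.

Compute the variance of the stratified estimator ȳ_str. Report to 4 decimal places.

Var(ȳ_str) = Σₕ Wₕ²(1 − fₕ)sₕ²/nₕ with Wₕ = Nₕ/N, N = 11006.
Very large: Wₕ = 0.19307650; term = 0.19307650²·(1 − 0.05552941)·19700/118 = 5.8780261.
Medium: Wₕ = 0.80692350; term = 0.80692350²·(1 − 0.13365612)·2512/1187 = 1.193779.
Sum = 7.0718051.

7.0718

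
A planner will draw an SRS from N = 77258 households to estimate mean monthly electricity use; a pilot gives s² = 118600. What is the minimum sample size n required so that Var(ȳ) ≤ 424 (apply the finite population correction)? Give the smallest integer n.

279

Without fpc, n₀ = s²/D = 118600/424 = 279.7170.
With fpc, (1 − n/N)·s²/n ≤ D requires n ≥ n₀/(1 + n₀/N) = 279.7170/(1 + 279.7170/77258) = 278.7079.
Rounding up, n = 279.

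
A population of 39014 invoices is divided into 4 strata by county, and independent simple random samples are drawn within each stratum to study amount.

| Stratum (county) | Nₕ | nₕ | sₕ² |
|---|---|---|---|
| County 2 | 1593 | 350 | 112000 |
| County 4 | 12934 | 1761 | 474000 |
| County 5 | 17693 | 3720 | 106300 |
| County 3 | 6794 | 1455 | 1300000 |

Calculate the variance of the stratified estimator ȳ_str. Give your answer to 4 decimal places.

51.9053

Var(ȳ_str) = Σₕ Wₕ²(1 − fₕ)sₕ²/nₕ with Wₕ = Nₕ/N, N = 39014.
County 2: Wₕ = 0.04083150; term = 0.04083150²·(1 − 0.21971124)·112000/350 = 0.41628995.
County 4: Wₕ = 0.33152202; term = 0.33152202²·(1 − 0.13615278)·474000/1761 = 25.555282.
County 5: Wₕ = 0.45350387; term = 0.45350387²·(1 − 0.21025264)·106300/3720 = 4.6413092.
County 3: Wₕ = 0.17414262; term = 0.17414262²·(1 − 0.21415955)·1300000/1455 = 21.292412.
Sum = 51.905293.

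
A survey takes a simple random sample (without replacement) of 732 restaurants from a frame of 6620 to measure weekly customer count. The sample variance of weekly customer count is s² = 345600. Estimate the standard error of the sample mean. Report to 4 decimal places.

20.4921

Under SRS without replacement, Var(ȳ) = (1 − f)·s²/n with f = n/N = 732/6620 = 0.11057402.
Var(ȳ) = (1 − 0.11057402)·345600/732 = 0.88942598·472.13115 = 419.92571.
SE(ȳ) = √(419.92571) = 20.4921.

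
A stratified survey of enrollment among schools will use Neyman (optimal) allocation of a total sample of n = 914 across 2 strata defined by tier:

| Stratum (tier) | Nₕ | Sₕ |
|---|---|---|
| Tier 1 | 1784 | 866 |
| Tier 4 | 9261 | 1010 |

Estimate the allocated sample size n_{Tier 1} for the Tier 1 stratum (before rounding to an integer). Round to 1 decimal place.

129.6

Neyman allocation: nₕ = n·NₕSₕ / Σⱼ NⱼSⱼ.
Σ NⱼSⱼ = 1784·866 + 9261·1010 = 1.0898554 × 10^7.
n_{Tier 1} = 914·1784·866 / (1.0898554 × 10^7) = 129.6.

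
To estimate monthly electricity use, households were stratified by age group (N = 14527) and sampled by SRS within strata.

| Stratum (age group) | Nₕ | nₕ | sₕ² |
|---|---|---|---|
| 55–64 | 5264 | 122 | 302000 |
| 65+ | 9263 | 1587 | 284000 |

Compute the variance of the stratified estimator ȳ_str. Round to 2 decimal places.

377.79

Var(ȳ_str) = Σₕ Wₕ²(1 − fₕ)sₕ²/nₕ with Wₕ = Nₕ/N, N = 14527.
55–64: Wₕ = 0.36235974; term = 0.36235974²·(1 − 0.02317629)·302000/122 = 317.49961.
65+: Wₕ = 0.63764026; term = 0.63764026²·(1 − 0.17132678)·284000/1587 = 60.294288.
Sum = 377.7939.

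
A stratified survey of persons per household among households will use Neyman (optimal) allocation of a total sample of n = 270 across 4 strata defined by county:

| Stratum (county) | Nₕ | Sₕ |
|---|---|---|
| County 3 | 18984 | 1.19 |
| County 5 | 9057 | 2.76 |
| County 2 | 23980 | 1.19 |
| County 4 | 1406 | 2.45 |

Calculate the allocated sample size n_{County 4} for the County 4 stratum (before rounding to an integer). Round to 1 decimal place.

Neyman allocation: nₕ = n·NₕSₕ / Σⱼ NⱼSⱼ.
Σ NⱼSⱼ = 18984·1.19 + 9057·2.76 + 23980·1.19 + 1406·2.45 = 79569.18.
n_{County 4} = 270·1406·2.45 / 79569.18 = 11.7.

11.7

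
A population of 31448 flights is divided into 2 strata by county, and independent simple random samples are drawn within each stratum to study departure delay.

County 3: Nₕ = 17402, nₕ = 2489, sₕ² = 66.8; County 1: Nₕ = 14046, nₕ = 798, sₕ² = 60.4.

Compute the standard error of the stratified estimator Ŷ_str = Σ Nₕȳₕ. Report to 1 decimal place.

Var(Ŷ_str) = Σₕ Nₕ²(1 − fₕ)sₕ²/nₕ.
County 3: 17402²·(1 − 2489/17402)·66.8/2489 = 6.9649138 × 10^6.
County 1: 14046²·(1 − 798/14046)·60.4/798 = 1.4084357 × 10^7.
Sum = 2.1049271 × 10^7.
SE = √(2.1049271 × 10^7) = 4587.9.

4587.9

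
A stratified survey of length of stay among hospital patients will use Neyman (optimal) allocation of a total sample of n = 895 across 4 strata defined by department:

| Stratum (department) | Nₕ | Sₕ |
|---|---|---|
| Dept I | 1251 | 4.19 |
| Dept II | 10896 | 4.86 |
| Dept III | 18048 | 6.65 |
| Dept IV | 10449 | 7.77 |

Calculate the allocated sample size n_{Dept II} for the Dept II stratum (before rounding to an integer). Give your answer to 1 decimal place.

182.7

Neyman allocation: nₕ = n·NₕSₕ / Σⱼ NⱼSⱼ.
Σ NⱼSⱼ = 1251·4.19 + 10896·4.86 + 18048·6.65 + 10449·7.77 = 259404.18.
n_{Dept II} = 895·10896·4.86 / 259404.18 = 182.7.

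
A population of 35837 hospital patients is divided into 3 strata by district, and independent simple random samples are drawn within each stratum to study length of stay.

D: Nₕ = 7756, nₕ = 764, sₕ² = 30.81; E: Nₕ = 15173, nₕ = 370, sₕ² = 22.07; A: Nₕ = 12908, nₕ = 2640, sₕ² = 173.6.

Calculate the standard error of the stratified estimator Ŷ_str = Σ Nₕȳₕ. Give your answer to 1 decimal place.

4929.5

Var(Ŷ_str) = Σₕ Nₕ²(1 − fₕ)sₕ²/nₕ.
D: 7756²·(1 − 764/7756)·30.81/764 = 2.1869435 × 10^6.
E: 15173²·(1 − 370/15173)·22.07/370 = 1.339744 × 10^7.
A: 12908²·(1 − 2640/12908)·173.6/2640 = 8.715466 × 10^6.
Sum = 2.429985 × 10^7.
SE = √(2.429985 × 10^7) = 4929.5.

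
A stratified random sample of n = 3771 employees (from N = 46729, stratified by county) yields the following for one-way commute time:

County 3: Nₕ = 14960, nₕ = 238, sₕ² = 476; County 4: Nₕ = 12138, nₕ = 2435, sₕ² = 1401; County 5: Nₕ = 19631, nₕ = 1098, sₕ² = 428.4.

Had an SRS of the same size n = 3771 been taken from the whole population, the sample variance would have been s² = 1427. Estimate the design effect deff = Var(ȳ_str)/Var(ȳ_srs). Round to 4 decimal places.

0.8559

Var(ȳ_str) = Σ Wₕ²(1−fₕ)sₕ²/nₕ with Wₕ = Nₕ/46729:
  County 3: (14960/46729)²·(1−238/14960)·476/238 = 0.201723
  County 4: (12138/46729)²·(1−2435/12138)·1401/2435 = 0.031032685
  County 5: (19631/46729)²·(1−1098/19631)·428.4/1098 = 0.065007325
  → Var(ȳ_str) = 0.29776301.
Var(ȳ_srs) = (1 − 3771/46729)·1427/3771 = 0.34787643.
deff = 0.29776301 / 0.34787643 = 0.8559.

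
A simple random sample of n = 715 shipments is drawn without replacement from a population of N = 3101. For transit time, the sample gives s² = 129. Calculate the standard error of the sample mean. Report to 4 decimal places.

0.3726

Under SRS without replacement, Var(ȳ) = (1 − f)·s²/n with f = n/N = 715/3101 = 0.23057078.
Var(ȳ) = (1 − 0.23057078)·129/715 = 0.76942922·0.18041958 = 0.1388201.
SE(ȳ) = √(0.1388201) = 0.3726.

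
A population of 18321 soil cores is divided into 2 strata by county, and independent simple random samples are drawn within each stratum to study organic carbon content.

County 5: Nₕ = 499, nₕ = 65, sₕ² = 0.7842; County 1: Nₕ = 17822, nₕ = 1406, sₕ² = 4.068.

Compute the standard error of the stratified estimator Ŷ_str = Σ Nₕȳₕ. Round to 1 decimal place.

Var(Ŷ_str) = Σₕ Nₕ²(1 − fₕ)sₕ²/nₕ.
County 5: 499²·(1 − 65/499)·0.7842/65 = 2612.7855.
County 1: 17822²·(1 − 1406/17822)·4.068/1406 = 846485.27.
Sum = 849098.06.
SE = √(849098.06) = 921.5.

921.5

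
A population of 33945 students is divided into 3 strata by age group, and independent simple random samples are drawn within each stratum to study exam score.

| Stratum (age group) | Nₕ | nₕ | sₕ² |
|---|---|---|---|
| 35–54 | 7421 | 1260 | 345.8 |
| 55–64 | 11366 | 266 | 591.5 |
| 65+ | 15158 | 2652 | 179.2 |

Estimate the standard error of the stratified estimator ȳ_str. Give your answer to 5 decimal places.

Var(ȳ_str) = Σₕ Wₕ²(1 − fₕ)sₕ²/nₕ with Wₕ = Nₕ/N, N = 33945.
35–54: Wₕ = 0.21861835; term = 0.21861835²·(1 − 0.16978844)·345.8/1260 = 0.010889714.
55–64: Wₕ = 0.33483576; term = 0.33483576²·(1 − 0.02340313)·591.5/266 = 0.24347373.
65+: Wₕ = 0.44654588; term = 0.44654588²·(1 − 0.17495712)·179.2/2652 = 0.011116631.
Sum = 0.26548008.
SE = √(0.26548008) = 0.51525.

0.51525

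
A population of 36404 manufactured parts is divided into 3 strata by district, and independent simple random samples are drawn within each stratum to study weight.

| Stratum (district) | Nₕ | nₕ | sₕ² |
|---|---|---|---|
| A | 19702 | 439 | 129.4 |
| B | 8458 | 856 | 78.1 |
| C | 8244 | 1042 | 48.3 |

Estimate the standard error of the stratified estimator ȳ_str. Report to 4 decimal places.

Var(ȳ_str) = Σₕ Wₕ²(1 − fₕ)sₕ²/nₕ with Wₕ = Nₕ/N, N = 36404.
A: Wₕ = 0.54120426; term = 0.54120426²·(1 − 0.02228200)·129.4/439 = 0.08441231.
B: Wₕ = 0.23233711; term = 0.23233711²·(1 − 0.10120596)·78.1/856 = 0.0044266441.
C: Wₕ = 0.22645863; term = 0.22645863²·(1 − 0.12639495)·48.3/1042 = 0.002076693.
Sum = 0.090915647.
SE = √(0.090915647) = 0.3015.

0.3015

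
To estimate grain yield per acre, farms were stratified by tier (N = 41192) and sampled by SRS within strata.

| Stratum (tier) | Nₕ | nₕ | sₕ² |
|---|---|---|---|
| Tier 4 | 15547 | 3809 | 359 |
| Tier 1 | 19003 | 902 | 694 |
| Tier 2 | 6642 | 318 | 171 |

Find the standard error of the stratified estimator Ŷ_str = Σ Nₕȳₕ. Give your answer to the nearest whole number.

17448

Var(Ŷ_str) = Σₕ Nₕ²(1 − fₕ)sₕ²/nₕ.
Tier 4: 15547²·(1 − 3809/15547)·359/3809 = 1.7199831 × 10^7.
Tier 1: 19003²·(1 − 902/19003)·694/902 = 2.6465352 × 10^8.
Tier 2: 6642²·(1 − 318/6642)·171/318 = 2.2587061 × 10^7.
Sum = 3.0444041 × 10^8.
SE = √(3.0444041 × 10^8) = 17448.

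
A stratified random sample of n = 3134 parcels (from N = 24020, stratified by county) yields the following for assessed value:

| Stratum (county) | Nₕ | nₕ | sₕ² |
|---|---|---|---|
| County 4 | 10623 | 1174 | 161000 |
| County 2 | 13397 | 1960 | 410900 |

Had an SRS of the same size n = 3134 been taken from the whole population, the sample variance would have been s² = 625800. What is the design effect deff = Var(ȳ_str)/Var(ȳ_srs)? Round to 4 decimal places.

Var(ȳ_str) = Σ Wₕ²(1−fₕ)sₕ²/nₕ with Wₕ = Nₕ/24020:
  County 4: (10623/24020)²·(1−1174/10623)·161000/1174 = 23.858592
  County 2: (13397/24020)²·(1−1960/13397)·410900/1960 = 55.674169
  → Var(ȳ_str) = 79.532761.
Var(ȳ_srs) = (1 − 3134/24020)·625800/3134 = 173.62763.
deff = 79.532761 / 173.62763 = 0.4581.

0.4581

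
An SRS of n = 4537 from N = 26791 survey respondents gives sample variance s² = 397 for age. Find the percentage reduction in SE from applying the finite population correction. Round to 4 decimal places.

f = n/N = 4537/26791 = 0.16934792.
SE_no-fpc = √(s²/n) = 0.29580865; SE_fpc = √((1−f)s²/n) = 0.26960034.
Ratio = √(1−f) = 0.91140117. Reduction = 100·(1 − 0.91140117) = 8.8599%.

8.8599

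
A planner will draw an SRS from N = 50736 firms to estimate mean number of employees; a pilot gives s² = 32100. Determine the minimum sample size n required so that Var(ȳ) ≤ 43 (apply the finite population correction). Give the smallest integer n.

736

Without fpc, n₀ = s²/D = 32100/43 = 746.5116.
With fpc, (1 − n/N)·s²/n ≤ D requires n ≥ n₀/(1 + n₀/N) = 746.5116/(1 + 746.5116/50736) = 735.6870.
Rounding up, n = 736.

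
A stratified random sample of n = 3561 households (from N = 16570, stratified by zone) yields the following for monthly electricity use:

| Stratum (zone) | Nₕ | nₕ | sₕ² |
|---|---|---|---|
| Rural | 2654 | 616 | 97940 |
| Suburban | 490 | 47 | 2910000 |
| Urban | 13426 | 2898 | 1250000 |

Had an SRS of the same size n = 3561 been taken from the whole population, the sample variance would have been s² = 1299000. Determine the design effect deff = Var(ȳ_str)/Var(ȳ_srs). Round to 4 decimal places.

Var(ȳ_str) = Σ Wₕ²(1−fₕ)sₕ²/nₕ with Wₕ = Nₕ/16570:
  Rural: (2654/16570)²·(1−616/2654)·97940/616 = 3.1321278
  Suburban: (490/16570)²·(1−47/490)·2910000/47 = 48.949687
  Urban: (13426/16570)²·(1−2898/13426)·1250000/2898 = 222.05427
  → Var(ȳ_str) = 274.13608.
Var(ȳ_srs) = (1 − 3561/16570)·1299000/3561 = 286.39048.
deff = 274.13608 / 286.39048 = 0.9572.

0.9572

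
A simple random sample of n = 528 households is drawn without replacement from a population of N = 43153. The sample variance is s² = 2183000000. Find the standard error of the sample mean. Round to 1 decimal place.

2020.9

Under SRS without replacement, Var(ȳ) = (1 − f)·s²/n with f = n/N = 528/43153 = 0.01223553.
Var(ȳ) = (1 − 0.01223553)·2183000000/528 = 0.98776447·4.1344697 × 10^6 = 4.0838823 × 10^6.
SE(ȳ) = √(4.0838823 × 10^6) = 2020.9.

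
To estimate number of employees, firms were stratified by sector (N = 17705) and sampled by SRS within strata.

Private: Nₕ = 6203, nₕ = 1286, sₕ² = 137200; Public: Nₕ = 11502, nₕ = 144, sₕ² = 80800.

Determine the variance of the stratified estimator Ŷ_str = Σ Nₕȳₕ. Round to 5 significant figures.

Var(Ŷ_str) = Σₕ Nₕ²(1 − fₕ)sₕ²/nₕ.
Private: 6203²·(1 − 1286/6203)·137200/1286 = 3.2539819 × 10^9.
Public: 11502²·(1 − 144/11502)·80800/144 = 7.3303396 × 10^10.
Sum = 7.6557378 × 10^10.

7.6557 × 10^10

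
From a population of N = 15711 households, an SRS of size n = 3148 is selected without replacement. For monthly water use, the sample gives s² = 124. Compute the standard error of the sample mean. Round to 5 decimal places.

Under SRS without replacement, Var(ȳ) = (1 − f)·s²/n with f = n/N = 3148/15711 = 0.20036917.
Var(ȳ) = (1 − 0.20036917)·124/3148 = 0.79963083·0.039390089 = 0.03149753.
SE(ȳ) = √(0.03149753) = 0.17748.

0.17748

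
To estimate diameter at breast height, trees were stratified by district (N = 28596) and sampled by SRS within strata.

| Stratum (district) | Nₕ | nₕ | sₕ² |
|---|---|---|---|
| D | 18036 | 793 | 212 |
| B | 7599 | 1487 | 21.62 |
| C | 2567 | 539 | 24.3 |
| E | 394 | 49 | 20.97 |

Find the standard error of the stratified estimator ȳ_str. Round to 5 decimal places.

Var(ȳ_str) = Σₕ Wₕ²(1 − fₕ)sₕ²/nₕ with Wₕ = Nₕ/N, N = 28596.
D: Wₕ = 0.63071758; term = 0.63071758²·(1 − 0.04396762)·212/793 = 0.10167289.
B: Wₕ = 0.26573647; term = 0.26573647²·(1 − 0.19568364)·21.62/1487 = 8.257982 × 10^-4.
C: Wₕ = 0.08976780; term = 0.08976780²·(1 − 0.20997273)·24.3/539 = 2.8701246 × 10^-4.
E: Wₕ = 0.01377815; term = 0.01377815²·(1 − 0.12436548)·20.97/49 = 7.1138891 × 10^-5.
Sum = 0.10285684.
SE = √(0.10285684) = 0.32071.

0.32071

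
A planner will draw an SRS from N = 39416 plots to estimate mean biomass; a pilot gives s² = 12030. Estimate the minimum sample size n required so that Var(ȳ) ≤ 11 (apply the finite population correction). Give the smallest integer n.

Without fpc, n₀ = s²/D = 12030/11 = 1093.6364.
With fpc, (1 − n/N)·s²/n ≤ D requires n ≥ n₀/(1 + n₀/N) = 1093.6364/(1 + 1093.6364/39416) = 1064.1116.
Rounding up, n = 1065.

1065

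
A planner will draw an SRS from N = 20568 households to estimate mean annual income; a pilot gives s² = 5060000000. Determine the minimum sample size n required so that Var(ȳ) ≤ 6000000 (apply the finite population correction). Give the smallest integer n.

811

Without fpc, n₀ = s²/D = 5060000000/6000000 = 843.3333.
With fpc, (1 − n/N)·s²/n ≤ D requires n ≥ n₀/(1 + n₀/N) = 843.3333/(1 + 843.3333/20568) = 810.1167.
Rounding up, n = 811.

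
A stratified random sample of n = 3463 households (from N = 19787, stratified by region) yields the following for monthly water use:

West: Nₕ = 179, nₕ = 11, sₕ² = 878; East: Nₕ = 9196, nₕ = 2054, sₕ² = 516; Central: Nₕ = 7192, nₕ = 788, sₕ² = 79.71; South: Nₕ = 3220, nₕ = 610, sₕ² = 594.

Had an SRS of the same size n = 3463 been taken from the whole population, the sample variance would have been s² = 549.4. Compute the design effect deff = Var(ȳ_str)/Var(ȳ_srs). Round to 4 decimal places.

Var(ȳ_str) = Σ Wₕ²(1−fₕ)sₕ²/nₕ with Wₕ = Nₕ/19787:
  West: (179/19787)²·(1−11/179)·878/11 = 0.0061306177
  East: (9196/19787)²·(1−2054/9196)·516/2054 = 0.042141323
  Central: (7192/19787)²·(1−788/7192)·79.71/788 = 0.011899472
  South: (3220/19787)²·(1−610/3220)·594/610 = 0.020902252
  → Var(ȳ_str) = 0.081073665.
Var(ȳ_srs) = (1 − 3463/19787)·549.4/3463 = 0.13088287.
deff = 0.081073665 / 0.13088287 = 0.6194.

0.6194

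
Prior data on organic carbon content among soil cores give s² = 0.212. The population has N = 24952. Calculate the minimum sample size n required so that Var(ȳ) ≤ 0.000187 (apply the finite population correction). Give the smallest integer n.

Without fpc, n₀ = s²/D = 0.212/0.000187 = 1133.6898.
With fpc, (1 − n/N)·s²/n ≤ D requires n ≥ n₀/(1 + n₀/N) = 1133.6898/(1 + 1133.6898/24952) = 1084.4194.
Rounding up, n = 1085.

1085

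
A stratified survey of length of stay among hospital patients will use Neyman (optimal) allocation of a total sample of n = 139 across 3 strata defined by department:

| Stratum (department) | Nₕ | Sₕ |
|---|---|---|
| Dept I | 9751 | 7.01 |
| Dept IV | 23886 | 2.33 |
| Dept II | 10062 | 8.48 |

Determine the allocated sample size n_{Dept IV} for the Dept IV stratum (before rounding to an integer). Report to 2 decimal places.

Neyman allocation: nₕ = n·NₕSₕ / Σⱼ NⱼSⱼ.
Σ NⱼSⱼ = 9751·7.01 + 23886·2.33 + 10062·8.48 = 209334.65.
n_{Dept IV} = 139·23886·2.33 / 209334.65 = 36.95.

36.95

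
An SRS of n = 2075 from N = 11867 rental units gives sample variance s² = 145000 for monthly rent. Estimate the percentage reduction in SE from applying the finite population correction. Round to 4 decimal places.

9.1625

f = n/N = 2075/11867 = 0.17485464.
SE_no-fpc = √(s²/n) = 8.359397; SE_fpc = √((1−f)s²/n) = 7.5934683.
Ratio = √(1−f) = 0.90837512. Reduction = 100·(1 − 0.90837512) = 9.1625%.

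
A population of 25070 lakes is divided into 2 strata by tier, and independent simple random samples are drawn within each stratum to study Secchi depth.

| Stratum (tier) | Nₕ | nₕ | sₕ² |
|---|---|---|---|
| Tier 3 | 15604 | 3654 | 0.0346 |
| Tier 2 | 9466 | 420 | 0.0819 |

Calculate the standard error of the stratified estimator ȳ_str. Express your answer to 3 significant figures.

0.00542

Var(ȳ_str) = Σₕ Wₕ²(1 − fₕ)sₕ²/nₕ with Wₕ = Nₕ/N, N = 25070.
Tier 3: Wₕ = 0.62241723; term = 0.62241723²·(1 − 0.23417073)·0.0346/3654 = 2.8093299 × 10^-6.
Tier 2: Wₕ = 0.37758277; term = 0.37758277²·(1 − 0.04436932)·0.0819/420 = 2.6567398 × 10^-5.
Sum = 2.9376728 × 10^-5.
SE = √(2.9376728 × 10^-5) = 0.00542.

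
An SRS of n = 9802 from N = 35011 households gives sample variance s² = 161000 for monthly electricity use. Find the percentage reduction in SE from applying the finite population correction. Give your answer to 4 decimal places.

f = n/N = 9802/35011 = 0.27996915.
SE_no-fpc = √(s²/n) = 4.0528039; SE_fpc = √((1−f)s²/n) = 3.4389918.
Ratio = √(1−f) = 0.84854631. Reduction = 100·(1 − 0.84854631) = 15.1454%.

15.1454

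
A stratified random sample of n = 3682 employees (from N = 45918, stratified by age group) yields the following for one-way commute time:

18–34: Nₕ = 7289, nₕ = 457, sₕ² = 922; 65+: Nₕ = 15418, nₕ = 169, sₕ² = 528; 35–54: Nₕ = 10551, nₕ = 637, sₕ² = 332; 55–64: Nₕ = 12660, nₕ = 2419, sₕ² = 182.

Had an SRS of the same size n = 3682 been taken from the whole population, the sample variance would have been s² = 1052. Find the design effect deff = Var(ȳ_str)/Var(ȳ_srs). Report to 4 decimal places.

1.6229

Var(ȳ_str) = Σ Wₕ²(1−fₕ)sₕ²/nₕ with Wₕ = Nₕ/45918:
  18–34: (7289/45918)²·(1−457/7289)·922/457 = 0.047650186
  65+: (15418/45918)²·(1−169/15418)·528/169 = 0.34837798
  35–54: (10551/45918)²·(1−637/10551)·332/637 = 0.025856829
  55–64: (12660/45918)²·(1−2419/12660)·182/2419 = 0.0046264265
  → Var(ȳ_str) = 0.42651142.
Var(ȳ_srs) = (1 − 3682/45918)·1052/3682 = 0.26280388.
deff = 0.42651142 / 0.26280388 = 1.6229.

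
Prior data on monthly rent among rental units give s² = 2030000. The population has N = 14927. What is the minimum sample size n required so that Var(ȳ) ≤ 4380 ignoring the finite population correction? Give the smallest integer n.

Without fpc, n₀ = s²/D = 2030000/4380 = 463.4703.
Rounding up, n = 464.

464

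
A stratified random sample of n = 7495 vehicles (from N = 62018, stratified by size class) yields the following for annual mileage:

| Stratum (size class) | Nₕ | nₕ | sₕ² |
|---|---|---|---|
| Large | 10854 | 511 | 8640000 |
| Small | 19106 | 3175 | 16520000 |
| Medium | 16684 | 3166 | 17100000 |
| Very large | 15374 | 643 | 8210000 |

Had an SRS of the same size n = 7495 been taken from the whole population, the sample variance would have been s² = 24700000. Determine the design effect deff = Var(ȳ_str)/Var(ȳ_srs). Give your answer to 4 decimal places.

Var(ȳ_str) = Σ Wₕ²(1−fₕ)sₕ²/nₕ with Wₕ = Nₕ/62018:
  Large: (10854/62018)²·(1−511/10854)·8640000/511 = 493.5074
  Small: (19106/62018)²·(1−3175/19106)·16520000/3175 = 411.75948
  Medium: (16684/62018)²·(1−3166/16684)·17100000/3166 = 316.71039
  Very large: (15374/62018)²·(1−643/15374)·8210000/643 = 751.82329
  → Var(ȳ_str) = 1973.8006.
Var(ȳ_srs) = (1 − 7495/62018)·24700000/7495 = 2897.2589.
deff = 1973.8006 / 2897.2589 = 0.6813.

0.6813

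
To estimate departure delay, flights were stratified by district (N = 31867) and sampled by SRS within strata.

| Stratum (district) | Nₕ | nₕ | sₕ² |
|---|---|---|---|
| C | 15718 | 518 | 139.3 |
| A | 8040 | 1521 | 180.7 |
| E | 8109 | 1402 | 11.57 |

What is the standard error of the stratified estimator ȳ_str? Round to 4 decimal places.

0.2643

Var(ȳ_str) = Σₕ Wₕ²(1 − fₕ)sₕ²/nₕ with Wₕ = Nₕ/N, N = 31867.
C: Wₕ = 0.49323752; term = 0.49323752²·(1 − 0.03295585)·139.3/518 = 0.063267383.
A: Wₕ = 0.25229862; term = 0.25229862²·(1 − 0.18917910)·180.7/1521 = 0.0061317383.
E: Wₕ = 0.25446387; term = 0.25446387²·(1 − 0.17289431)·11.57/1402 = 4.419759 × 10^-4.
Sum = 0.069841097.
SE = √(0.069841097) = 0.2643.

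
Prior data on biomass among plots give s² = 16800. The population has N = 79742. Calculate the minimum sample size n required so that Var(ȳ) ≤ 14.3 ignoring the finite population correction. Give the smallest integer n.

1175

Without fpc, n₀ = s²/D = 16800/14.3 = 1174.8252.
Rounding up, n = 1175.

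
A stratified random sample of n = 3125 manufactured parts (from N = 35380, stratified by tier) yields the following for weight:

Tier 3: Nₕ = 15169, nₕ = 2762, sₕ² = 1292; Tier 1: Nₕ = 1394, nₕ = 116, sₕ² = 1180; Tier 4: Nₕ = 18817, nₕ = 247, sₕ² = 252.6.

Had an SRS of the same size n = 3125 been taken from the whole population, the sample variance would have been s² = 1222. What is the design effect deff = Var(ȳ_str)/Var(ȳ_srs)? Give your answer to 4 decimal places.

Var(ȳ_str) = Σ Wₕ²(1−fₕ)sₕ²/nₕ with Wₕ = Nₕ/35380:
  Tier 3: (15169/35380)²·(1−2762/15169)·1292/2762 = 0.07033102
  Tier 1: (1394/35380)²·(1−116/1394)·1180/116 = 0.014477781
  Tier 4: (18817/35380)²·(1−247/18817)·252.6/247 = 0.28548482
  → Var(ȳ_str) = 0.37029362.
Var(ȳ_srs) = (1 − 3125/35380)·1222/3125 = 0.35650071.
deff = 0.37029362 / 0.35650071 = 1.0387.

1.0387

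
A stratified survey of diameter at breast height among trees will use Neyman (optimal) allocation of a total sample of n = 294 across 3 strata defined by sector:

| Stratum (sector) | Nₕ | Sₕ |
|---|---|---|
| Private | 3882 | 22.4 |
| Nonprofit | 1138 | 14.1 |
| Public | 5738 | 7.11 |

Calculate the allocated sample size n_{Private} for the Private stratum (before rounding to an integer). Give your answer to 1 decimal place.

177.8

Neyman allocation: nₕ = n·NₕSₕ / Σⱼ NⱼSⱼ.
Σ NⱼSⱼ = 3882·22.4 + 1138·14.1 + 5738·7.11 = 143799.78.
n_{Private} = 294·3882·22.4 / 143799.78 = 177.8.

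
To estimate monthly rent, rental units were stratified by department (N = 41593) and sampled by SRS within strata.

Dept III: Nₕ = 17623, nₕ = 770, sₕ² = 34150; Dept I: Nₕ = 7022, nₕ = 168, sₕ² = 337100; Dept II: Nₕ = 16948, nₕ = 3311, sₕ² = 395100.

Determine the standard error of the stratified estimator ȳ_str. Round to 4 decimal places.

8.9095

Var(ȳ_str) = Σₕ Wₕ²(1 − fₕ)sₕ²/nₕ with Wₕ = Nₕ/N, N = 41593.
Dept III: Wₕ = 0.42370110; term = 0.42370110²·(1 − 0.04369290)·34150/770 = 7.6140645.
Dept I: Wₕ = 0.16882649; term = 0.16882649²·(1 − 0.02392481)·337100/168 = 55.823094.
Dept II: Wₕ = 0.40747241; term = 0.40747241²·(1 − 0.19536228)·395100/3311 = 15.942068.
Sum = 79.379227.
SE = √(79.379227) = 8.9095.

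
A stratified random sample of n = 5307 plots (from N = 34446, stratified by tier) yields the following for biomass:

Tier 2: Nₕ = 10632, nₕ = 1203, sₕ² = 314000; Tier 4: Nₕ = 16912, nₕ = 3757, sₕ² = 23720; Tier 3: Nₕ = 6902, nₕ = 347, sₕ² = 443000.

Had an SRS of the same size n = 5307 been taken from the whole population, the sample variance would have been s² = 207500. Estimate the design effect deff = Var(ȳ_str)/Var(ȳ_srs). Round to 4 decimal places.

2.1743

Var(ȳ_str) = Σ Wₕ²(1−fₕ)sₕ²/nₕ with Wₕ = Nₕ/34446:
  Tier 2: (10632/34446)²·(1−1203/10632)·314000/1203 = 22.052967
  Tier 4: (16912/34446)²·(1−3757/16912)·23720/3757 = 1.1838092
  Tier 3: (6902/34446)²·(1−347/6902)·443000/347 = 48.679298
  → Var(ȳ_str) = 71.916074.
Var(ȳ_srs) = (1 − 5307/34446)·207500/5307 = 33.075381.
deff = 71.916074 / 33.075381 = 2.1743.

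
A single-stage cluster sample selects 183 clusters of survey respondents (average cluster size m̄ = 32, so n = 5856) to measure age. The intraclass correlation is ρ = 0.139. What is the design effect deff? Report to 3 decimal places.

5.309

deff = 1 + (32 − 1)·0.139 = 1 + 4.309 = 5.309.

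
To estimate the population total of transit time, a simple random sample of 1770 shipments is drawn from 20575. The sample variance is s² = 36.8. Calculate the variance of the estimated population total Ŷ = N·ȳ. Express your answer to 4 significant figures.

Var(Ŷ) = N²·Var(ȳ) = N²·(1 − n/N)·s²/n.
f = 1770/20575 = 0.08602673; Var(ȳ) = 0.91397327·36.8/1770 = 0.019002382.
Var(Ŷ) = 20575² · 0.019002382 = 8.0442902 × 10^6.

8.044 × 10^6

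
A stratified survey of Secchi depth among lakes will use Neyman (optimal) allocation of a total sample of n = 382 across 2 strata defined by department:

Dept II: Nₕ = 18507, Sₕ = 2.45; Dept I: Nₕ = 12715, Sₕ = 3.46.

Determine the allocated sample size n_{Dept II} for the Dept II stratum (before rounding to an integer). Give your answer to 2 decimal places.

193.88

Neyman allocation: nₕ = n·NₕSₕ / Σⱼ NⱼSⱼ.
Σ NⱼSⱼ = 18507·2.45 + 12715·3.46 = 89336.05.
n_{Dept II} = 382·18507·2.45 / 89336.05 = 193.88.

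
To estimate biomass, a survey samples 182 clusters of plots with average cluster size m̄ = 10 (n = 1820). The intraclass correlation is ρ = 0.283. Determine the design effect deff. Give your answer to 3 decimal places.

3.547

deff = 1 + (10 − 1)·0.283 = 1 + 2.547 = 3.547.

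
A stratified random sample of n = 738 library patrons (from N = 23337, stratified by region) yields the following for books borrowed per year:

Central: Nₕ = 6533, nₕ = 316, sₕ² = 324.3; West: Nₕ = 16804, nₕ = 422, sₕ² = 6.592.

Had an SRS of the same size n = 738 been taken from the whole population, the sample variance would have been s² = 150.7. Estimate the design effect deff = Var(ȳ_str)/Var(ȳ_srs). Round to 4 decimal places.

Var(ȳ_str) = Σ Wₕ²(1−fₕ)sₕ²/nₕ with Wₕ = Nₕ/23337:
  Central: (6533/23337)²·(1−316/6533)·324.3/316 = 0.076535573
  West: (16804/23337)²·(1−422/16804)·6.592/422 = 0.0078957664
  → Var(ȳ_str) = 0.084431339.
Var(ȳ_srs) = (1 − 738/23337)·150.7/738 = 0.19774299.
deff = 0.084431339 / 0.19774299 = 0.4270.

0.4270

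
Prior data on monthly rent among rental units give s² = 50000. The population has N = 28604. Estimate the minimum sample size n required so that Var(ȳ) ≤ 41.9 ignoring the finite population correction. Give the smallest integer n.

Without fpc, n₀ = s²/D = 50000/41.9 = 1193.3174.
Rounding up, n = 1194.

1194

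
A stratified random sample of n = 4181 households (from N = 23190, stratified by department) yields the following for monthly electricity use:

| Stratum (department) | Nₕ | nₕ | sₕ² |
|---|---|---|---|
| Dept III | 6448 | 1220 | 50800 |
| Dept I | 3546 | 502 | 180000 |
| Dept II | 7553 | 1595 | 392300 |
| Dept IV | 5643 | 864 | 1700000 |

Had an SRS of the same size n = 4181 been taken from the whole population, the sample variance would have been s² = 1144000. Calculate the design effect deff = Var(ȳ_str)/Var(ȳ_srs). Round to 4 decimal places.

Var(ȳ_str) = Σ Wₕ²(1−fₕ)sₕ²/nₕ with Wₕ = Nₕ/23190:
  Dept III: (6448/23190)²·(1−1220/6448)·50800/1220 = 2.6101351
  Dept I: (3546/23190)²·(1−502/3546)·180000/502 = 7.1969862
  Dept II: (7553/23190)²·(1−1595/7553)·392300/1595 = 20.581457
  Dept IV: (5643/23190)²·(1−864/5643)·1700000/864 = 98.669008
  → Var(ȳ_str) = 129.05759.
Var(ȳ_srs) = (1 − 4181/23190)·1144000/4181 = 224.28714.
deff = 129.05759 / 224.28714 = 0.5754.

0.5754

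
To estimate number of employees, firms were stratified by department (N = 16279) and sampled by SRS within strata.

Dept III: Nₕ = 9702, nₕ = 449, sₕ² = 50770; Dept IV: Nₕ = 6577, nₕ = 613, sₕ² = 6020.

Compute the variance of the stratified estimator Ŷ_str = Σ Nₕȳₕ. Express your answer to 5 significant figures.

1.0536 × 10^10

Var(Ŷ_str) = Σₕ Nₕ²(1 − fₕ)sₕ²/nₕ.
Dept III: 9702²·(1 − 449/9702)·50770/449 = 1.0150902 × 10^10.
Dept IV: 6577²·(1 − 613/6577)·6020/613 = 3.852135 × 10^8.
Sum = 1.0536116 × 10^10.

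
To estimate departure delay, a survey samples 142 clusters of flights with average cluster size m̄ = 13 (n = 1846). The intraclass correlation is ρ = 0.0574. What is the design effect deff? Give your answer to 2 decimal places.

deff = 1 + (13 − 1)·0.0574 = 1 + 0.6888 = 1.6888.

1.69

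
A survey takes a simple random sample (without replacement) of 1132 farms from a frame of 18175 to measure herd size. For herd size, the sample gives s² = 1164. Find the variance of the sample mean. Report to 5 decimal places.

Under SRS without replacement, Var(ȳ) = (1 − f)·s²/n with f = n/N = 1132/18175 = 0.06228336.
Var(ȳ) = (1 − 0.06228336)·1164/1132 = 0.93771664·1.0282686 = 0.96422453.

0.96422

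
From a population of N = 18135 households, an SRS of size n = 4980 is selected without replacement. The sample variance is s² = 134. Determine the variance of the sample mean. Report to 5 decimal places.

0.01952

Under SRS without replacement, Var(ȳ) = (1 − f)·s²/n with f = n/N = 4980/18135 = 0.27460711.
Var(ȳ) = (1 − 0.27460711)·134/4980 = 0.72539289·0.026907631 = 0.019518604.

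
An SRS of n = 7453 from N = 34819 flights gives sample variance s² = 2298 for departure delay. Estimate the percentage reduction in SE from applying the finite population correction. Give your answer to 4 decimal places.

f = n/N = 7453/34819 = 0.21404980.
SE_no-fpc = √(s²/n) = 0.5552767; SE_fpc = √((1−f)s²/n) = 0.49227408.
Ratio = √(1−f) = 0.88653832. Reduction = 100·(1 − 0.88653832) = 11.3462%.

11.3462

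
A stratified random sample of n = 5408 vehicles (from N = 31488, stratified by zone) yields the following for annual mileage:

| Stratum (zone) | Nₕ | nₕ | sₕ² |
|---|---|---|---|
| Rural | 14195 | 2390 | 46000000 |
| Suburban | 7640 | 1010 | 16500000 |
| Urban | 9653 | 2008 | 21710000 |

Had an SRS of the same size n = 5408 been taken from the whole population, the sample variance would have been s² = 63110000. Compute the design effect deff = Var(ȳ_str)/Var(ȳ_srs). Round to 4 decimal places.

0.5062

Var(ȳ_str) = Σ Wₕ²(1−fₕ)sₕ²/nₕ with Wₕ = Nₕ/31488:
  Rural: (14195/31488)²·(1−2390/14195)·46000000/2390 = 3252.9034
  Suburban: (7640/31488)²·(1−1010/7640)·16500000/1010 = 834.60177
  Urban: (9653/31488)²·(1−2008/9653)·21710000/2008 = 804.72178
  → Var(ȳ_str) = 4892.227.
Var(ȳ_srs) = (1 − 5408/31488)·63110000/5408 = 9665.4929.
deff = 4892.227 / 9665.4929 = 0.5062.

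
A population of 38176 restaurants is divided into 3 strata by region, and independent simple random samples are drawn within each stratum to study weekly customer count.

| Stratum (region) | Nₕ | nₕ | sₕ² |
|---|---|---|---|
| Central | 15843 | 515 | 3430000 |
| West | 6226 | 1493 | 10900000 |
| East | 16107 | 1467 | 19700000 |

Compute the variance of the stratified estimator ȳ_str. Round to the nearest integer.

Var(ȳ_str) = Σₕ Wₕ²(1 − fₕ)sₕ²/nₕ with Wₕ = Nₕ/N, N = 38176.
Central: Wₕ = 0.41499895; term = 0.41499895²·(1 − 0.03250647)·3430000/515 = 1109.7597.
West: Wₕ = 0.16308676; term = 0.16308676²·(1 − 0.23980084)·10900000/1493 = 147.61533.
East: Wₕ = 0.42191429; term = 0.42191429²·(1 − 0.09107841)·19700000/1467 = 2172.7562.
Sum = 3430.1312.

3430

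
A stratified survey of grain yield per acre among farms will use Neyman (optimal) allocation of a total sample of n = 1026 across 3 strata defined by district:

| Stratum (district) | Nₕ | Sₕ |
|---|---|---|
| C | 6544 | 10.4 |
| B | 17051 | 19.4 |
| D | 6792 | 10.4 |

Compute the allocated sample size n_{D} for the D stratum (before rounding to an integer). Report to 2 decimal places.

154.37

Neyman allocation: nₕ = n·NₕSₕ / Σⱼ NⱼSⱼ.
Σ NⱼSⱼ = 6544·10.4 + 17051·19.4 + 6792·10.4 = 469483.8.
n_{D} = 1026·6792·10.4 / 469483.8 = 154.37.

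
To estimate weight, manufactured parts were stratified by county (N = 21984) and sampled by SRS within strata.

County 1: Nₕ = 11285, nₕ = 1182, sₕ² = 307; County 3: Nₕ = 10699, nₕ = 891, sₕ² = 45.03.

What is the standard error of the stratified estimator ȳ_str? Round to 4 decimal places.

Var(ȳ_str) = Σₕ Wₕ²(1 − fₕ)sₕ²/nₕ with Wₕ = Nₕ/N, N = 21984.
County 1: Wₕ = 0.51332787; term = 0.51332787²·(1 − 0.10474081)·307/1182 = 0.061271623.
County 3: Wₕ = 0.48667213; term = 0.48667213²·(1 − 0.08327881)·45.03/891 = 0.010973229.
Sum = 0.072244852.
SE = √(0.072244852) = 0.2688.

0.2688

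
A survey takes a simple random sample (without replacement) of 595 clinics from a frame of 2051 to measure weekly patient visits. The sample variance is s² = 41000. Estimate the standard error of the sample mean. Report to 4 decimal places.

Under SRS without replacement, Var(ȳ) = (1 − f)·s²/n with f = n/N = 595/2051 = 0.29010239.
Var(ȳ) = (1 − 0.29010239)·41000/595 = 0.70989761·68.907563 = 48.917314.
SE(ȳ) = √(48.917314) = 6.9941.

6.9941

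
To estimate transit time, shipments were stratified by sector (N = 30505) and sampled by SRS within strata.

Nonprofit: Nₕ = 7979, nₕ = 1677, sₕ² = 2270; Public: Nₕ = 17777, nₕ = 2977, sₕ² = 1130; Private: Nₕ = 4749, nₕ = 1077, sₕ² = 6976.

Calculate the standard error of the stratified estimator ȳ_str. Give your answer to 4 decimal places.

0.5494

Var(ȳ_str) = Σₕ Wₕ²(1 − fₕ)sₕ²/nₕ with Wₕ = Nₕ/N, N = 30505.
Nonprofit: Wₕ = 0.26156368; term = 0.26156368²·(1 − 0.21017671)·2270/1677 = 0.073143814.
Public: Wₕ = 0.58275693; term = 0.58275693²·(1 − 0.16746358)·1130/2977 = 0.10731928.
Private: Wₕ = 0.15567940; term = 0.15567940²·(1 − 0.22678459)·6976/1077 = 0.12138179.
Sum = 0.30184488.
SE = √(0.30184488) = 0.5494.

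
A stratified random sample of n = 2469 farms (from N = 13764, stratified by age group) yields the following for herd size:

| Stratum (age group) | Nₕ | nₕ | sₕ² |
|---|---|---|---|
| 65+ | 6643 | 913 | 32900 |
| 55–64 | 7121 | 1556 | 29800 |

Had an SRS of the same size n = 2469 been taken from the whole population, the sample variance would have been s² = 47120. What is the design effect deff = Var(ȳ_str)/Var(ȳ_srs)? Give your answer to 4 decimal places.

Var(ȳ_str) = Σ Wₕ²(1−fₕ)sₕ²/nₕ with Wₕ = Nₕ/13764:
  65+: (6643/13764)²·(1−913/6643)·32900/913 = 7.2402684
  55–64: (7121/13764)²·(1−1556/7121)·29800/1556 = 4.0061158
  → Var(ȳ_str) = 11.246384.
Var(ȳ_srs) = (1 − 2469/13764)·47120/2469 = 15.661226.
deff = 11.246384 / 15.661226 = 0.7181.

0.7181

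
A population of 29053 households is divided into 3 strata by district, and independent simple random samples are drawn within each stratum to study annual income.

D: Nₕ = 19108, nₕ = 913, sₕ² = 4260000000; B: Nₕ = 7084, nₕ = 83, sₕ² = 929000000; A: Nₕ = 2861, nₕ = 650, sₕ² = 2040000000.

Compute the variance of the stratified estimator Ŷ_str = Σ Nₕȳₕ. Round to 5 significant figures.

Var(Ŷ_str) = Σₕ Nₕ²(1 − fₕ)sₕ²/nₕ.
D: 19108²·(1 − 913/19108)·4260000000/913 = 1.6222064 × 10^15.
B: 7084²·(1 − 83/7084)·929000000/83 = 5.5510642 × 10^14.
A: 2861²·(1 − 650/2861)·2040000000/650 = 1.9852875 × 10^13.
Sum = 2.1971657 × 10^15.

2.1972 × 10^15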